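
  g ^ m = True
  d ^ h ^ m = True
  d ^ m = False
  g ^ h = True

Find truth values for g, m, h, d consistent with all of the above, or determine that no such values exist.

g: False, m: True, h: True, d: True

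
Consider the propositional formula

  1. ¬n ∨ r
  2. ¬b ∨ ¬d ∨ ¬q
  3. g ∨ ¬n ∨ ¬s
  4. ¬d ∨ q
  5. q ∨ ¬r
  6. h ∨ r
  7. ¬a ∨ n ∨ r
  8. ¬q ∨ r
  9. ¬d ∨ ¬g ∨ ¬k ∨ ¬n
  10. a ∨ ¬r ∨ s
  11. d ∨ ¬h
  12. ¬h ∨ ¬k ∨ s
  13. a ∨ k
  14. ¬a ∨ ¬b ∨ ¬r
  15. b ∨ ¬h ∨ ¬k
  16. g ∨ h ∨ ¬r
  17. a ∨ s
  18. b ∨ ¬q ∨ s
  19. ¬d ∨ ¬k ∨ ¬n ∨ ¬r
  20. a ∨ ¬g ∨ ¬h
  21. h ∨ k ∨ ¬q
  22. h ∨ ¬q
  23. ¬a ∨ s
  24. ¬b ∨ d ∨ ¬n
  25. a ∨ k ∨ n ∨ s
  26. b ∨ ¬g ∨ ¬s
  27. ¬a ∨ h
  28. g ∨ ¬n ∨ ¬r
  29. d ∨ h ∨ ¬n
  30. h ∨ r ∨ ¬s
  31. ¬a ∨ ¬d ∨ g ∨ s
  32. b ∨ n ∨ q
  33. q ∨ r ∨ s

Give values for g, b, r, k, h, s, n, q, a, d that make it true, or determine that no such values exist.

Set g = False.
Set b = False.
Try r = False:
  (¬n ∨ r) forces n = False.
  (h ∨ r) forces h = True.
  (¬a ∨ n ∨ r) forces a = False.
  (¬q ∨ r) forces q = False.
  clause (b ∨ n ∨ q) is falsified — backtrack.
So r = True.
  then (q ∨ ¬r) forces q = True.
  then (g ∨ h ∨ ¬r) forces h = True.
  then (b ∨ ¬q ∨ s) forces s = True.
  then (g ∨ ¬n ∨ ¬r) forces n = False.
  then (d ∨ ¬h) forces d = True.
  then (b ∨ ¬h ∨ ¬k) forces k = False.
  then (a ∨ k) forces a = True.
All clauses satisfied.

g = False, b = False, r = True, k = False, h = True, s = True, n = False, q = True, a = True, d = True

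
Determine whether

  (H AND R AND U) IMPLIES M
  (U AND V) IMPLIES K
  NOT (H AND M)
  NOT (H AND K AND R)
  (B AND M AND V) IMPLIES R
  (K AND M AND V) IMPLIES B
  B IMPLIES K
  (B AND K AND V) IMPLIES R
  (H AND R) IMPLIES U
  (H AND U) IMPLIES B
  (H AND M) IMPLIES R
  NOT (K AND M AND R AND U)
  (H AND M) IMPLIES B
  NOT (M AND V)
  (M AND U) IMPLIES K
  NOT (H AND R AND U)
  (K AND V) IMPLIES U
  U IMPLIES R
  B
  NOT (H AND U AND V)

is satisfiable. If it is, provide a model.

V = False; K = True; B = True; M = True; U = False; R = True; H = False

Unit clause (B) forces B = True.
In (NOT B OR K) only K is left, so K = True.
Set V = False.
Set M = True.
  then (NOT H OR NOT M) forces H = False.
Try U = True:
  (R OR NOT U) forces R = True.
  clause (NOT K OR NOT M OR NOT R OR NOT U) is falsified — backtrack.
So U = False.
Set R = True.
All clauses satisfied.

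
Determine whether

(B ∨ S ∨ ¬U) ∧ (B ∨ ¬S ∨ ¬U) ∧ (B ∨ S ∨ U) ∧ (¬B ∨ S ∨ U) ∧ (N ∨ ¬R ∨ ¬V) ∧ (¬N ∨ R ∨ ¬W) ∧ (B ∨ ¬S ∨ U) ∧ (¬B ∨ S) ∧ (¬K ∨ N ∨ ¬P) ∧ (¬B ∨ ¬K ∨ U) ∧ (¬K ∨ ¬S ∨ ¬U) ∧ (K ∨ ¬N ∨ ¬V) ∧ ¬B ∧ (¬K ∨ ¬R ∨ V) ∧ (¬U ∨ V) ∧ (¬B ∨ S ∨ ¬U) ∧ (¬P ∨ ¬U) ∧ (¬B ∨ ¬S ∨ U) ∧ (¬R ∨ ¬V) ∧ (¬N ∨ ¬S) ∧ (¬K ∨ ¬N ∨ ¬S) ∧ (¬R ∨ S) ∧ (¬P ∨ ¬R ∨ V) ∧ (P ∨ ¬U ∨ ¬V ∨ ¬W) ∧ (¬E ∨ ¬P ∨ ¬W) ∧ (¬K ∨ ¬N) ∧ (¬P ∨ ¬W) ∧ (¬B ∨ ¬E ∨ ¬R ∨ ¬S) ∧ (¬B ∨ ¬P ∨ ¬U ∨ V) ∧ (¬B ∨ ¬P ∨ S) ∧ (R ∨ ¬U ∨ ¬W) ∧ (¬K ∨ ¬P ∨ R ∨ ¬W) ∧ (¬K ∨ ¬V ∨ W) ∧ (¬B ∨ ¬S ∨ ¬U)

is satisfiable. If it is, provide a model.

UNSATISFIABLE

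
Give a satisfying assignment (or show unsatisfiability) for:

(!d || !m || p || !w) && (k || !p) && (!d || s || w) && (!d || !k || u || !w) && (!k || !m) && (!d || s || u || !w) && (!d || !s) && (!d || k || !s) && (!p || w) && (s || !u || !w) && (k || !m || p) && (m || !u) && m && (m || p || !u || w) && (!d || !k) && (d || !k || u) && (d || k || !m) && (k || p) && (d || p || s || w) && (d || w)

Case k = True:
  (!k || !m) forces m = False.
  Clause (m) is falsified — contradiction.
Case k = False:
  (k || !p) forces p = False.
  Clause (k || p) is falsified — contradiction.
Both cases fail, so the formula is unsatisfiable.

Unsatisfiable — no assignment works.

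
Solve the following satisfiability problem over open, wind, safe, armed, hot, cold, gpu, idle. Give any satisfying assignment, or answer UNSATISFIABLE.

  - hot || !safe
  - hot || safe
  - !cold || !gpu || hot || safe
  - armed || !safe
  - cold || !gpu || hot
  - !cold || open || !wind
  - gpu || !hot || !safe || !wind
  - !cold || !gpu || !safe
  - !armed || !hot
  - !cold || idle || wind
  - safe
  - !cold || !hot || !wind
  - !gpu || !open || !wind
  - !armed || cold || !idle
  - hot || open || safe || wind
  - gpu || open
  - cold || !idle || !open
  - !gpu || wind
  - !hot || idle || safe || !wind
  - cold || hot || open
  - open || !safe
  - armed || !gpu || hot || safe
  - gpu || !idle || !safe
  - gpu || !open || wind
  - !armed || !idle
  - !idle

The formula is unsatisfiable.

Case safe = True:
  (hot || !safe) forces hot = True.
  (armed || !safe) forces armed = True.
  Clause (!armed || !hot) is falsified — contradiction.
Case safe = False:
  Clause (safe) is falsified — contradiction.
Both cases fail, so the formula is unsatisfiable.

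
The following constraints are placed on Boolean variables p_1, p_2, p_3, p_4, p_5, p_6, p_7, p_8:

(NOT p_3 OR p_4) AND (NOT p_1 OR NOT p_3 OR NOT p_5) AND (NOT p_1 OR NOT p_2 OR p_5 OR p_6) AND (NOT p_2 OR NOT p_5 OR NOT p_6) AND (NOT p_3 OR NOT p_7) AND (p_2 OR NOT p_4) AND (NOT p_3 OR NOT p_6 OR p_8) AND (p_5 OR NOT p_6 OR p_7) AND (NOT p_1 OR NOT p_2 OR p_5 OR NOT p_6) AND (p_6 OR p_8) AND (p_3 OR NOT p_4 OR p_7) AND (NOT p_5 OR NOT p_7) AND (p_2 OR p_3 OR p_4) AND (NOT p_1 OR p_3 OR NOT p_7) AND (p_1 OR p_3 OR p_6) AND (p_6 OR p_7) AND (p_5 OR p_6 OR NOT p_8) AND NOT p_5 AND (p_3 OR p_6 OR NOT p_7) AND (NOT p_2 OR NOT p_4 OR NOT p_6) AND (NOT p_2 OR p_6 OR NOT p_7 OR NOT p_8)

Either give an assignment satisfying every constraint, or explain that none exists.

Unit clause (NOT p_5) forces p_5 = False.
Set p_1 = False.
Try p_2 = False:
  (p_2 OR NOT p_4) forces p_4 = False.
  (NOT p_3 OR p_4) forces p_3 = False.
  clause (p_2 OR p_3 OR p_4) is falsified — backtrack.
So p_2 = True.
Set p_3 = False.
  then (p_1 OR p_3 OR p_6) forces p_6 = True.
  then (NOT p_2 OR NOT p_4 OR NOT p_6) forces p_4 = False.
  then (p_5 OR NOT p_6 OR p_7) forces p_7 = True.
Set p_8 = False.
All clauses satisfied.

p_1: False; p_2: True; p_3: False; p_4: False; p_5: False; p_6: True; p_7: True; p_8: False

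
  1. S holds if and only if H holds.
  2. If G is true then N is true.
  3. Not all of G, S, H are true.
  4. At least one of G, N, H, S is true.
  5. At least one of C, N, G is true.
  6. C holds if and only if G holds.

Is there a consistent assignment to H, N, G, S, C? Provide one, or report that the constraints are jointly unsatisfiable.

H = True; N = True; G = False; S = True; C = False

  (1) S=T, H=T — same ✓
  (2) G=F ⇒ N: vacuous ✓
  (3) {G, S, H}: 2/3 true — not all ✓
  (4) {G, N, H, S}: 3 true — at least one ✓
  (5) {C, N, G}: 1 true — at least one ✓
  (6) C=F, G=F — same ✓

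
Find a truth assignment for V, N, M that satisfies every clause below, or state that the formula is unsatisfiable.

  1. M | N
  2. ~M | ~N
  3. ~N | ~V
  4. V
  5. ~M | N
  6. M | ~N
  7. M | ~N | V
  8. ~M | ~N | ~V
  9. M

Case M = True:
  (~M | ~N) forces N = False.
  Clause (~M | N) is falsified — contradiction.
Case M = False:
  Clause (M) is falsified — contradiction.
Both cases fail, so the formula is unsatisfiable.

UNSATISFIABLE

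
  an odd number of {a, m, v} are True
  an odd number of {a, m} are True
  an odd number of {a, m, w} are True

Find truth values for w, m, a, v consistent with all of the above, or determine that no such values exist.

w = False, m = True, a = False, v = False

{a, m, v}: 1 true → odd ✓
{a, m}: 1 true → odd ✓
{a, m, w}: 1 true → odd ✓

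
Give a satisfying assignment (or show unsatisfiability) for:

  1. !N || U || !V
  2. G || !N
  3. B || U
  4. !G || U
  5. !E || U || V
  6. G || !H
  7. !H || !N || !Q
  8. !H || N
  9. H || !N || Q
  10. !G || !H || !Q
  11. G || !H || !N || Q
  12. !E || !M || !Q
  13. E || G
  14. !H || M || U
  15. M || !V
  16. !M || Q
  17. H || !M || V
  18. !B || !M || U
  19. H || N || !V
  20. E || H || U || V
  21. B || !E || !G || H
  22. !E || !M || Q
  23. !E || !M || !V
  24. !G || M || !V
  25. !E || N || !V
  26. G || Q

Set B = True.
Set V = False.
Try U = False:
  (!G || U) forces G = False.
  (G || !N) forces N = False.
  (!E || U || V) forces E = False.
  clause (E || G) is falsified — backtrack.
So U = True.
Set E = True.
Try M = True:
  (!E || !M || !Q) forces Q = False.
  clause (!M || Q) is falsified — backtrack.
So M = False.
Set H = False.
Set N = False.
Set G = False.
  then (G || Q) forces Q = True.
All clauses satisfied.

B = True; V = False; U = True; E = True; M = False; H = False; N = False; G = False; Q = True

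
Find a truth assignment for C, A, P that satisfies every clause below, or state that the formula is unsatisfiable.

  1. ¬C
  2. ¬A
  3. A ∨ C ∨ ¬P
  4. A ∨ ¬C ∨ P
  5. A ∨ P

No satisfying assignment exists.

Case C = True:
  Clause (¬C) is falsified — contradiction.
Case C = False:
  (¬A) forces A = False.
  (A ∨ C ∨ ¬P) forces P = False.
  Clause (A ∨ P) is falsified — contradiction.
Both cases fail, so the formula is unsatisfiable.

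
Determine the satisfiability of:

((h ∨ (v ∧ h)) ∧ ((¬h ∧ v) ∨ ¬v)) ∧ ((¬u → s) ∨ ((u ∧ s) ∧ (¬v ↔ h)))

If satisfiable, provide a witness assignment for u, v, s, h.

u: True; v: False; s: False; h: True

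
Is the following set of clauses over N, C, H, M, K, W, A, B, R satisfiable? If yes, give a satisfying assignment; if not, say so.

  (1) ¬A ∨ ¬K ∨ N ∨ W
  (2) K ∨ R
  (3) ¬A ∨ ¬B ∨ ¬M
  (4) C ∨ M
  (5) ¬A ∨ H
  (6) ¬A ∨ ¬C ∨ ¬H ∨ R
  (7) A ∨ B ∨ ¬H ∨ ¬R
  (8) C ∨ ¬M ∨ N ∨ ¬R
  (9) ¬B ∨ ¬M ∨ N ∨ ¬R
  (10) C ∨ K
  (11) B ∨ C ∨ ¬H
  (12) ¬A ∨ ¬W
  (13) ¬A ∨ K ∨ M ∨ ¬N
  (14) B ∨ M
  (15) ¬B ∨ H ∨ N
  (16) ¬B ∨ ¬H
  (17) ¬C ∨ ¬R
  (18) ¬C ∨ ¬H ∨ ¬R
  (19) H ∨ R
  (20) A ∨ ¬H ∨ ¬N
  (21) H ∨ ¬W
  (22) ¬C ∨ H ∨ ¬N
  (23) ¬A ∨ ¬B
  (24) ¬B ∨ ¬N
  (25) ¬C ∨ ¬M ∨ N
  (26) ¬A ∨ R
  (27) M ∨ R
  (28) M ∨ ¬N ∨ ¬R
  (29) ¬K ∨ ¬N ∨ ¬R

Case R = True:
  (¬C ∨ ¬R) forces C = False.
  (C ∨ M) forces M = True.
  (C ∨ ¬M ∨ N ∨ ¬R) forces N = True.
  (C ∨ K) forces K = True.
  Clause (¬K ∨ ¬N ∨ ¬R) is falsified — contradiction.
Case R = False:
  (K ∨ R) forces K = True.
  (H ∨ R) forces H = True.
  (¬B ∨ ¬H) forces B = False.
  (B ∨ C ∨ ¬H) forces C = True.
  (¬A ∨ ¬C ∨ ¬H ∨ R) forces A = False.
  (B ∨ M) forces M = True.
  (A ∨ ¬H ∨ ¬N) forces N = False.
  Clause (¬C ∨ ¬M ∨ N) is falsified — contradiction.
Both cases fail, so the formula is unsatisfiable.

UNSATISFIABLE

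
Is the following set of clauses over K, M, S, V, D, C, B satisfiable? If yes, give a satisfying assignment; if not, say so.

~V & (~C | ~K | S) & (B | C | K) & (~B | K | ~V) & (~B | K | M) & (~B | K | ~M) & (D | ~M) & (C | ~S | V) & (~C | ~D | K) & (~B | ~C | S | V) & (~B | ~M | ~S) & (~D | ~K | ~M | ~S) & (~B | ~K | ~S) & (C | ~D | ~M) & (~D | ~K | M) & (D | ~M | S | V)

K=T, M=F, S=F, V=F, D=F, C=F, B=T

Unit clause (~V) forces V = False.
Set K = True.
Try M = True:
  (D | ~M) forces D = True.
  (~D | ~K | ~M | ~S) forces S = False.
  (~C | ~K | S) forces C = False.
  clause (C | ~D | ~M) is falsified — backtrack.
So M = False.
  then (~D | ~K | M) forces D = False.
Set S = False.
  then (~C | ~K | S) forces C = False.
Set B = True.
All clauses satisfied.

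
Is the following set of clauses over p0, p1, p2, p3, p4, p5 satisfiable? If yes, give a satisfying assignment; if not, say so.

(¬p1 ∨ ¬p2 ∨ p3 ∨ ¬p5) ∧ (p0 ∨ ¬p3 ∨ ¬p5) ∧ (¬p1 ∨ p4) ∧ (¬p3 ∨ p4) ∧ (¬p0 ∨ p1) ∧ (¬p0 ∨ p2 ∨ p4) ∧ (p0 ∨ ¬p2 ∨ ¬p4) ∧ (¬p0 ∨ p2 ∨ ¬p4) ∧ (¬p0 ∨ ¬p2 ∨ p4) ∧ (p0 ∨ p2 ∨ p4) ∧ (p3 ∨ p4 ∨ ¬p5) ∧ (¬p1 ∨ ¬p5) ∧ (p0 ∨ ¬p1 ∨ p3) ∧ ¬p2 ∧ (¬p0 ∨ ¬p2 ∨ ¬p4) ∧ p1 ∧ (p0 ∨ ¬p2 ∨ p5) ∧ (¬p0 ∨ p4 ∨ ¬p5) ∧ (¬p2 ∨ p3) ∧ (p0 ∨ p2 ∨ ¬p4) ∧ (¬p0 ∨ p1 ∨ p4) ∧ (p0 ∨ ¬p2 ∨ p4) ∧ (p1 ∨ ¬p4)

Unsatisfiable — no assignment works.

Case p2 = True:
  Clause (¬p2) is falsified — contradiction.
Case p2 = False:
  (p1) forces p1 = True.
  (¬p1 ∨ p4) forces p4 = True.
  (¬p0 ∨ p2 ∨ ¬p4) forces p0 = False.
  Clause (p0 ∨ p2 ∨ ¬p4) is falsified — contradiction.
Both cases fail, so the formula is unsatisfiable.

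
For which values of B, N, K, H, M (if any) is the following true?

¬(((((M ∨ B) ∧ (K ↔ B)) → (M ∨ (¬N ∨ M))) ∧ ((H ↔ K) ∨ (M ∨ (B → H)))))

B = True, N = False, K = True, H = False, M = False

  ¬(((((M ∨ B) ∧ (K ↔ B)) → (M ∨ (¬N ∨ M))) ∧ ((H ↔ K) ∨ (M ∨ (B → H))))) = True
    (((M ∨ B) ∧ (K ↔ B)) → (M ∨ (¬N ∨ M))) ∧ ((H ↔ K) ∨ (M ∨ (B → H))) = False
      ((M ∨ B) ∧ (K ↔ B)) → (M ∨ (¬N ∨ M)) = True
        (M ∨ B) ∧ (K ↔ B) = True
          M ∨ B = True
          K ↔ B = True
        M ∨ (¬N ∨ M) = True
          ¬N ∨ M = True
            ¬N = True
      (H ↔ K) ∨ (M ∨ (B → H)) = False
        H ↔ K = False
        M ∨ (B → H) = False
          B → H = False
The formula evaluates to True.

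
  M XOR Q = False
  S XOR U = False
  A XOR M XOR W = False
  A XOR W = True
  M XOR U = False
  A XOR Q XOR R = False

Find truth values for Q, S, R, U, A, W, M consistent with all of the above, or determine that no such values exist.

Q=T, S=T, R=T, U=T, A=F, W=T, M=T

M XOR Q = T XOR T = False ✓
S XOR U = T XOR T = False ✓
A XOR M XOR W = F XOR T XOR T = False ✓
A XOR W = F XOR T = True ✓
M XOR U = T XOR T = False ✓
A XOR Q XOR R = F XOR T XOR T = False ✓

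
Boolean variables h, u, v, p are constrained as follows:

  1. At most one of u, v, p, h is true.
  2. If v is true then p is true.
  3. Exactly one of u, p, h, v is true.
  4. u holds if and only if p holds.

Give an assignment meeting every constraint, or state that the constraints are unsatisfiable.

h=T, u=F, v=F, p=F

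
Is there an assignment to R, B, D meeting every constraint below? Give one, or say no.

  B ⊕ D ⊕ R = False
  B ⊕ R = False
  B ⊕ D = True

R=T; B=T; D=F

B ⊕ D ⊕ R = T ⊕ F ⊕ T = False ✓
B ⊕ R = T ⊕ T = False ✓
B ⊕ D = T ⊕ F = True ✓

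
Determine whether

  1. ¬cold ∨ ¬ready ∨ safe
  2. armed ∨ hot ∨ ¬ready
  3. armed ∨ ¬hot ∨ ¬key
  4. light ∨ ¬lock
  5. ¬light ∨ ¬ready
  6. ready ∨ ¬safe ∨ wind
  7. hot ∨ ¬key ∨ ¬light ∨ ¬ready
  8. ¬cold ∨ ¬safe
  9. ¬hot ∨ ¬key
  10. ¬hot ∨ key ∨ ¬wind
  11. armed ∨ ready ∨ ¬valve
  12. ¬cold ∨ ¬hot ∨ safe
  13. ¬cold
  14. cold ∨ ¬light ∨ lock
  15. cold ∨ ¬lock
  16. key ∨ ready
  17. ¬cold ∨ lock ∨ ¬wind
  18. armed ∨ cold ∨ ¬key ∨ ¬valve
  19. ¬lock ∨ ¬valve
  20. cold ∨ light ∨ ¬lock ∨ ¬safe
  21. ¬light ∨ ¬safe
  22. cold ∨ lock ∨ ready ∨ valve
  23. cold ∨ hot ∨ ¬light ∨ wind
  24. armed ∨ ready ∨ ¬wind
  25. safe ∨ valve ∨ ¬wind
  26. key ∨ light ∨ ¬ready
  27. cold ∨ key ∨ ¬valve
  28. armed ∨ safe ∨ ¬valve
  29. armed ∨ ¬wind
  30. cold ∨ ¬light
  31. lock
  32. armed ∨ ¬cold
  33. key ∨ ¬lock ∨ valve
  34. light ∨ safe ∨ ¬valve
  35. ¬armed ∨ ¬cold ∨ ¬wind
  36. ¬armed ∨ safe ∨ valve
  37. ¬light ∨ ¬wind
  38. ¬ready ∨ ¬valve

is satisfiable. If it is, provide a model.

Case cold = True:
  Clause (¬cold) is falsified — contradiction.
Case cold = False:
  (cold ∨ ¬lock) forces lock = False.
  Clause (lock) is falsified — contradiction.
Both cases fail, so the formula is unsatisfiable.

No satisfying assignment exists.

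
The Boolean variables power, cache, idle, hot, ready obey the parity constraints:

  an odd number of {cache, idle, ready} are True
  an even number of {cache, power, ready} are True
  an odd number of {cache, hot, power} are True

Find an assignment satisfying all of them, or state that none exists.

power: False, cache: True, idle: True, hot: False, ready: True

{cache, idle, ready}: 3 true → odd ✓
{cache, power, ready}: 2 true → even ✓
{cache, hot, power}: 1 true → odd ✓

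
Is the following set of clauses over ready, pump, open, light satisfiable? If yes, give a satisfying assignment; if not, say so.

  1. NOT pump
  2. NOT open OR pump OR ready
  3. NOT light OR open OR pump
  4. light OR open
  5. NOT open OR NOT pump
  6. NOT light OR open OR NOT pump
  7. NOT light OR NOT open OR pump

Unit clause (NOT pump) forces pump = False.
Try ready = False:
  (NOT open OR pump OR ready) forces open = False.
  (NOT light OR open OR pump) forces light = False.
  clause (light OR open) is falsified — backtrack.
So ready = True.
Set open = True.
  then (NOT light OR NOT open OR pump) forces light = False.
Check each clause:
  (NOT pump): NOT pump holds.
  (NOT open OR pump OR ready): ready holds.
  (NOT light OR open OR pump): NOT light holds.
  (light OR open): open holds.
  (NOT open OR NOT pump): NOT pump holds.
  (NOT light OR open OR NOT pump): NOT light holds.
  (NOT light OR NOT open OR pump): NOT light holds.
All clauses satisfied.

ready = True, pump = False, open = True, light = False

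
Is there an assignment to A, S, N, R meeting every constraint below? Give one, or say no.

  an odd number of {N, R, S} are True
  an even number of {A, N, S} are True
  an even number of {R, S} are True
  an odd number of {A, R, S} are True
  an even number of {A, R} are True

Unsatisfiable — no assignment works.

Adding constraints 1, 2, 5 mod 2: every variable appears an even number of times on the left, so the left side is 0.
But the right sides sum to 1 (mod 2). 0 ≠ 1 — the system is inconsistent.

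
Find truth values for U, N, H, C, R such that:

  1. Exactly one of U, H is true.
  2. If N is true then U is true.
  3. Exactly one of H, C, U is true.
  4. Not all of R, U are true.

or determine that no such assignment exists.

U = False, N = False, H = True, C = False, R = True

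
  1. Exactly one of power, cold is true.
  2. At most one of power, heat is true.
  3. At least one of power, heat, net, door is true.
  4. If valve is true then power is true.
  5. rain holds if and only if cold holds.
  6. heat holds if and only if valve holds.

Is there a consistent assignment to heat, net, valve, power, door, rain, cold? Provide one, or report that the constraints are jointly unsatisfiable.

heat = False, net = False, valve = False, power = False, door = True, rain = True, cold = True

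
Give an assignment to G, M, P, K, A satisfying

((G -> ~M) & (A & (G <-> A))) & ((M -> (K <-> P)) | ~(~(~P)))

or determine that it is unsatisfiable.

G=T, M=F, P=F, K=F, A=T

  (G -> ~M) & (A & (G <-> A)) = True
    G -> ~M = True
      ~M = True
    A & (G <-> A) = True
      G <-> A = True
  (M -> (K <-> P)) | ~(~(~P)) = True
    M -> (K <-> P) = True
      K <-> P = True
    ~(~(~P)) = True
      ~(~P) = False
        ~P = True
Both conjuncts True, so the formula holds.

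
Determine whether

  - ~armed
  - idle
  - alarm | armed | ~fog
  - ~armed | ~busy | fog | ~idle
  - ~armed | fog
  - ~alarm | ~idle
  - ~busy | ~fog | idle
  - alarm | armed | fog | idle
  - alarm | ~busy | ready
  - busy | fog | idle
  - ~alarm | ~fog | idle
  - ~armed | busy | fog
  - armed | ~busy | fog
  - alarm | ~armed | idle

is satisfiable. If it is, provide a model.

fog = False, armed = False, idle = True, ready = False, alarm = False, busy = False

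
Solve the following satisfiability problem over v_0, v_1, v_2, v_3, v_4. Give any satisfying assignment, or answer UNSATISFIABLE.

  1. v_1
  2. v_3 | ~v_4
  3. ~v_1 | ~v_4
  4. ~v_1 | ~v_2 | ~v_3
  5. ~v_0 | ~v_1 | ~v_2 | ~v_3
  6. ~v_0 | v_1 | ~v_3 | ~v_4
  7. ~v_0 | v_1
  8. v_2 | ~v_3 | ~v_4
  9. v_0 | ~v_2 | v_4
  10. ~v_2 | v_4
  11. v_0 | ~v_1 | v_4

v_0: True; v_1: True; v_2: False; v_3: False; v_4: False

Unit clause (v_1) forces v_1 = True.
In (~v_1 | ~v_4) only ~v_4 is left, so v_4 = False.
In (~v_2 | v_4) only ~v_2 is left, so v_2 = False.
In (v_0 | ~v_1 | v_4) only v_0 is left, so v_0 = True.
Set v_3 = False.
All clauses satisfied.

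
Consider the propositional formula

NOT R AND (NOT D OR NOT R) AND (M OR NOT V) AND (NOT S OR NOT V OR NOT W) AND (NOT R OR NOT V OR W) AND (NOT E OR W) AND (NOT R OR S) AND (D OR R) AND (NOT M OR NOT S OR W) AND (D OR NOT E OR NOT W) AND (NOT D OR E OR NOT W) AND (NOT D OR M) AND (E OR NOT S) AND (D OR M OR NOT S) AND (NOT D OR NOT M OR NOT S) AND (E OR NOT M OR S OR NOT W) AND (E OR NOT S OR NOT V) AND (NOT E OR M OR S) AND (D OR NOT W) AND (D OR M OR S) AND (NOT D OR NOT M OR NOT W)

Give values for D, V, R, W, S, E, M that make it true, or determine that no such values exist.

Unit clause (NOT R) forces R = False.
In (D OR R) only D is left, so D = True.
In (NOT D OR M) only M is left, so M = True.
In (NOT D OR NOT M OR NOT S) only NOT S is left, so S = False.
In (NOT D OR NOT M OR NOT W) only NOT W is left, so W = False.
In (NOT E OR W) only NOT E is left, so E = False.
Set V = False.
All clauses satisfied.

D = True, V = False, R = False, W = False, S = False, E = False, M = True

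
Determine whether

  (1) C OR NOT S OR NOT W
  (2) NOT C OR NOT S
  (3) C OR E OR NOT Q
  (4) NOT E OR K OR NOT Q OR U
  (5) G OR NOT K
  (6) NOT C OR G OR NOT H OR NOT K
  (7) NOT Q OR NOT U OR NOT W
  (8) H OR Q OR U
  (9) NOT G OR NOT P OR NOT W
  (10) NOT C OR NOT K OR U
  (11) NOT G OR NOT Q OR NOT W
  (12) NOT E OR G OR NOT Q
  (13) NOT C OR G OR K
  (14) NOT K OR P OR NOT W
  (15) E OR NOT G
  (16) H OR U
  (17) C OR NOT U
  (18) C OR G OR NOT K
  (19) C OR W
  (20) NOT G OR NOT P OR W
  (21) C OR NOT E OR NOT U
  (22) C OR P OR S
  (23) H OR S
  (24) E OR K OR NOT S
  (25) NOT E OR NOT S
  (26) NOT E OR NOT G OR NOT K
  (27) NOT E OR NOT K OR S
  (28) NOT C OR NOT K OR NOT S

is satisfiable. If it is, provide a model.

S: False, G: True, Q: False, W: False, H: True, P: False, K: False, E: True, C: True, U: True

Set S = False.
  then (H OR S) forces H = True.
Set G = True.
  then (E OR NOT G) forces E = True.
  then (NOT E OR NOT G OR NOT K) forces K = False.
Set Q = False.
Set W = False.
  then (C OR W) forces C = True.
  then (NOT G OR NOT P OR W) forces P = False.
Set U = True.
All clauses satisfied.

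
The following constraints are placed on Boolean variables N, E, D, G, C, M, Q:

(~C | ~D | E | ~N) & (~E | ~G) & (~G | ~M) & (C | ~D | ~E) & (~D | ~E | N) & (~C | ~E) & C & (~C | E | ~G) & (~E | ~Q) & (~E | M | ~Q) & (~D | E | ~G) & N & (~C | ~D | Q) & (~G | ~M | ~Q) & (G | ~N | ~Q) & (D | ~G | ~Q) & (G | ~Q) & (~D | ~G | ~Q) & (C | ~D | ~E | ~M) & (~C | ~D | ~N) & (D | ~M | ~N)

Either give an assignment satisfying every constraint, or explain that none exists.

N = True, E = False, D = False, G = False, C = True, M = False, Q = False

Unit clause (C) forces C = True.
Unit clause (N) forces N = True.
In (~C | ~D | ~N) only ~D is left, so D = False.
In (D | ~M | ~N) only ~M is left, so M = False.
In (~C | ~E) only ~E is left, so E = False.
In (~C | E | ~G) only ~G is left, so G = False.
In (G | ~N | ~Q) only ~Q is left, so Q = False.
All clauses satisfied.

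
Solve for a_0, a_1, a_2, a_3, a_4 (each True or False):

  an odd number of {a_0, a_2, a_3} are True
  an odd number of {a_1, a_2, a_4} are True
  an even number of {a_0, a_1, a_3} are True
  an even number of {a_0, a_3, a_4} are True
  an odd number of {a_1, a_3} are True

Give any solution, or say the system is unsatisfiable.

a_0: True; a_1: False; a_2: True; a_3: True; a_4: False

{a_0, a_2, a_3}: 3 true → odd ✓
{a_1, a_2, a_4}: 1 true → odd ✓
{a_0, a_1, a_3}: 2 true → even ✓
{a_0, a_3, a_4}: 2 true → even ✓
{a_1, a_3}: 1 true → odd ✓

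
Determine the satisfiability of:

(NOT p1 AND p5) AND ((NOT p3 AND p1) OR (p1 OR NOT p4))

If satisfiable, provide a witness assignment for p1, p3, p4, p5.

p1 = False; p3 = False; p4 = False; p5 = True

  NOT p1 AND p5 = True
    NOT p1 = True
  (NOT p3 AND p1) OR (p1 OR NOT p4) = True
    NOT p3 AND p1 = False
      NOT p3 = True
    p1 OR NOT p4 = True
      NOT p4 = True
Both conjuncts True, so the formula holds.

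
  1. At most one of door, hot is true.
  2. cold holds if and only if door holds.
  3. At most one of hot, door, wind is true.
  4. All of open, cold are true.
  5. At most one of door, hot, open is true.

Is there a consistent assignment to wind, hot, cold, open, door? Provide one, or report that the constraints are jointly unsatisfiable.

Case open = True:
  (4) forces cold = True.
  (2) with cold=T forces door = True.
  Constraint (5) is violated (door=T, open=T) — contradiction.
Case open = False:
  Constraint (4) is violated (open=F) — contradiction.
Both cases fail — unsatisfiable.

Unsatisfiable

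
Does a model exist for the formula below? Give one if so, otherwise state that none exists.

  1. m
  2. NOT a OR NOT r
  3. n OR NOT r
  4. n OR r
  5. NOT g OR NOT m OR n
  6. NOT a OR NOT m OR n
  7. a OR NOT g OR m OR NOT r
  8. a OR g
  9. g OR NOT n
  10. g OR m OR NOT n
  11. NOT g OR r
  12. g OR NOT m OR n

g: True, r: True, m: True, n: True, a: False

Unit clause (m) forces m = True.
Try g = False:
  (a OR g) forces a = True.
  (NOT a OR NOT r) forces r = False.
  (n OR r) forces n = True.
  clause (g OR NOT n) is falsified — backtrack.
So g = True.
  then (NOT g OR NOT m OR n) forces n = True.
  then (NOT g OR r) forces r = True.
  then (NOT a OR NOT r) forces a = False.
All clauses satisfied.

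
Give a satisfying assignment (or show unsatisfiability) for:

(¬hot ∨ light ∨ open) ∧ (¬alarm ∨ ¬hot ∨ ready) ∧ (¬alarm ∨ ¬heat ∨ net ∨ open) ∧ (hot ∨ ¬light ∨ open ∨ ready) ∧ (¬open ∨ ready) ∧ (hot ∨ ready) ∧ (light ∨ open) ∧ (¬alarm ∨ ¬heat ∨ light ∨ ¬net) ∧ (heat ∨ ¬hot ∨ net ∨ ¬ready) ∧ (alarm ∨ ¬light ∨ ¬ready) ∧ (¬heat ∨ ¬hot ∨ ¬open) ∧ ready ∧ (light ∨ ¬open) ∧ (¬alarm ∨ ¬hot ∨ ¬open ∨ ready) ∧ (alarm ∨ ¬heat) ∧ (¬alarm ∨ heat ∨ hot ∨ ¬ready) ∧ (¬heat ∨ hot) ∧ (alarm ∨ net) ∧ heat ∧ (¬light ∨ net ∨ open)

net = True; open = False; heat = True; ready = True; light = True; alarm = True; hot = True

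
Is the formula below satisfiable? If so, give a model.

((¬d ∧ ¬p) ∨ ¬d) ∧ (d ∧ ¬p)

Case d = True: the conjunct (¬d ∧ ¬p) ∨ ¬d becomes (False ∧ ¬p) ∨ ¬True = False.
Case d = False: the conjunct d is False.
Both cases fail — unsatisfiable.

The formula is unsatisfiable.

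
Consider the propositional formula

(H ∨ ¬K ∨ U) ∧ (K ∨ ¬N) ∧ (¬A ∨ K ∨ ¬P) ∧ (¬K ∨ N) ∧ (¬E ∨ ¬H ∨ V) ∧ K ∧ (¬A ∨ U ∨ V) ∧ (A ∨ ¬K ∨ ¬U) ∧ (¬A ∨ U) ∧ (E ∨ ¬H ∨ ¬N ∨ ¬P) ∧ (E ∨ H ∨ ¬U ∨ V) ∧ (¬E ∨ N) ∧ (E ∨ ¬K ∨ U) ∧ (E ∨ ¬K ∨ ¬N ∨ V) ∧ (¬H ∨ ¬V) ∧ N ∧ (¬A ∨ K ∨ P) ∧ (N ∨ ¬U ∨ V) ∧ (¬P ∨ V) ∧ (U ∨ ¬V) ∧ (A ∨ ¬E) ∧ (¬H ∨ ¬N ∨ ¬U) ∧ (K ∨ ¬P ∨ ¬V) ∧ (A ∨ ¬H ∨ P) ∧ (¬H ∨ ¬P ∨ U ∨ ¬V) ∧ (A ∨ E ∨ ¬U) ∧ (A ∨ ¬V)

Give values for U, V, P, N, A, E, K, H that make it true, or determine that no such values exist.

U: True, V: True, P: True, N: True, A: True, E: True, K: True, H: False

Unit clause (K) forces K = True.
Unit clause (N) forces N = True.
Try U = False:
  (H ∨ ¬K ∨ U) forces H = True.
  (¬A ∨ U) forces A = False.
  (E ∨ ¬K ∨ U) forces E = True.
  clause (A ∨ ¬E) is falsified — backtrack.
So U = True.
  then (A ∨ ¬K ∨ ¬U) forces A = True.
  then (¬H ∨ ¬N ∨ ¬U) forces H = False.
Set V = True.
Set P = True.
Set E = True.
All clauses satisfied.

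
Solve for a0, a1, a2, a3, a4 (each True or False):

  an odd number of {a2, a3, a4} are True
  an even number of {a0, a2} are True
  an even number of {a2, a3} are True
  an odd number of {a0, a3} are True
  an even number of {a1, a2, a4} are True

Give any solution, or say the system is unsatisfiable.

Unsatisfiable — no assignment works.

Adding constraints 2, 3, 4 mod 2: every variable appears an even number of times on the left, so the left side is 0.
But the right sides sum to 1 (mod 2). 0 ≠ 1 — the system is inconsistent.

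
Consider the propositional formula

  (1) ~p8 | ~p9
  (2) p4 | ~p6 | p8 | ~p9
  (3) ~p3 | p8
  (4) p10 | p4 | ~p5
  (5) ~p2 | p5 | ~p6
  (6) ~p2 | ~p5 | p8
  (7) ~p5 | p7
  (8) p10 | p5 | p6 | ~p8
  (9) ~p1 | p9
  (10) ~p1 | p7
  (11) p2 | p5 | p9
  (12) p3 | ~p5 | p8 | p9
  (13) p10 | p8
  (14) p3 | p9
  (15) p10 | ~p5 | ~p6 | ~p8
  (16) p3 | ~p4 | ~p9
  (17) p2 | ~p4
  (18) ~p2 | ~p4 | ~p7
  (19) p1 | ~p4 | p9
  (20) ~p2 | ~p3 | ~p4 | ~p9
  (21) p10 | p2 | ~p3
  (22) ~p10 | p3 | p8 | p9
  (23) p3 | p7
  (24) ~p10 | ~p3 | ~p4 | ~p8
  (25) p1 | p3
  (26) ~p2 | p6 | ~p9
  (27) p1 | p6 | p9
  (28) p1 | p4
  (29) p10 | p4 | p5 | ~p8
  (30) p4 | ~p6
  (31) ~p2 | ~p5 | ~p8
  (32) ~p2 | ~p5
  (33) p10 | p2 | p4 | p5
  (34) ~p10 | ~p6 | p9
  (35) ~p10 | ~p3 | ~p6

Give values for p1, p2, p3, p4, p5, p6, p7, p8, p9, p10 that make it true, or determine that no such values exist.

p1: True, p2: False, p3: False, p4: False, p5: False, p6: False, p7: True, p8: False, p9: True, p10: True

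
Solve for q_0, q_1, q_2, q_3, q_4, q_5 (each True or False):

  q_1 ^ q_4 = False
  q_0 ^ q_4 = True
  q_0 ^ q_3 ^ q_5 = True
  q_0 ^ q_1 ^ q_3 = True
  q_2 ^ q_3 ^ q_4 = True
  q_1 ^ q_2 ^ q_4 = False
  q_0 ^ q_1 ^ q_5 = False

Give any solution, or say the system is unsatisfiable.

q_0 = False, q_1 = True, q_2 = False, q_3 = False, q_4 = True, q_5 = True

q_1 ^ q_4 = T ^ T = False ✓
q_0 ^ q_4 = F ^ T = True ✓
q_0 ^ q_3 ^ q_5 = F ^ F ^ T = True ✓
q_0 ^ q_1 ^ q_3 = F ^ T ^ F = True ✓
q_2 ^ q_3 ^ q_4 = F ^ F ^ T = True ✓
q_1 ^ q_2 ^ q_4 = T ^ F ^ T = False ✓
q_0 ^ q_1 ^ q_5 = F ^ T ^ T = False ✓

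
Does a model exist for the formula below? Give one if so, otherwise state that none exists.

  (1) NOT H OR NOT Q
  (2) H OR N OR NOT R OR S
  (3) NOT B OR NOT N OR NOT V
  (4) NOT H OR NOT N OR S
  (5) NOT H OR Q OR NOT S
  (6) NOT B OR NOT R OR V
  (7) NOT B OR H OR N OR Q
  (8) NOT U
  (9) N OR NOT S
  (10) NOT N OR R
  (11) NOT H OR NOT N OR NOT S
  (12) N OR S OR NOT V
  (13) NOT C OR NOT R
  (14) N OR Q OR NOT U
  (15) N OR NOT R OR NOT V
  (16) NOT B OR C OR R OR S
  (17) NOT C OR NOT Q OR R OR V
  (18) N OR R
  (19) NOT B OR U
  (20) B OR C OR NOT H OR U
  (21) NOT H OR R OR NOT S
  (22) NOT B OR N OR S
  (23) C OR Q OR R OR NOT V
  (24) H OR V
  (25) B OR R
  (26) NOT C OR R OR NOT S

Unit clause (NOT U) forces U = False.
In (NOT B OR U) only NOT B is left, so B = False.
In (B OR R) only R is left, so R = True.
In (NOT C OR NOT R) only NOT C is left, so C = False.
In (B OR C OR NOT H OR U) only NOT H is left, so H = False.
In (H OR V) only V is left, so V = True.
In (N OR NOT R OR NOT V) only N is left, so N = True.
Set Q = False.
Set S = False.
All clauses satisfied.

U = False, N = True, B = False, Q = False, C = False, V = True, R = True, H = False, S = False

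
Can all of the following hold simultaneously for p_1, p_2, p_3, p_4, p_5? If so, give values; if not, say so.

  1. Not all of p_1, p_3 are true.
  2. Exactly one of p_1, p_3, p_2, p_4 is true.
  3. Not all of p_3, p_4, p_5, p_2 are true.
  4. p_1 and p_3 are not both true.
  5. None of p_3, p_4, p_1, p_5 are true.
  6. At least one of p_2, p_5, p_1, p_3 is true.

p_1=F, p_2=T, p_3=F, p_4=F, p_5=F

  (1) {p_1, p_3}: 0/2 true — not all ✓
  (2) {p_1, p_3, p_2, p_4}: 1 true — exactly one ✓
  (3) {p_3, p_4, p_5, p_2}: 1/4 true — not all ✓
  (4) p_1=F, p_3=F — not both ✓
  (5) {p_3, p_4, p_1, p_5}: 0 true — none ✓
  (6) {p_2, p_5, p_1, p_3}: 1 true — at least one ✓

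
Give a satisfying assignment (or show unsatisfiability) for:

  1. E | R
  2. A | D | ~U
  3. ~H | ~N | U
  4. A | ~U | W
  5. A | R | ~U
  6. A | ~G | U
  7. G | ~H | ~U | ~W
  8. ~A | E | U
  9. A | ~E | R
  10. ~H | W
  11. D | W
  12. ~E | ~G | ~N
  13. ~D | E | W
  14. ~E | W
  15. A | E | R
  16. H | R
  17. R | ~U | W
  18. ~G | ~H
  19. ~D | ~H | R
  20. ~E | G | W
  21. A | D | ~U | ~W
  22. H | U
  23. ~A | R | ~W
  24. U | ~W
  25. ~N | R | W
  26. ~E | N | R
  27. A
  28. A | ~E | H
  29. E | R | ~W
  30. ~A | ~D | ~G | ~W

E=T; R=T; H=F; A=T; D=F; W=T; N=F; U=T; G=T

Unit clause (A) forces A = True.
Set E = True.
  then (~E | W) forces W = True.
  then (~A | R | ~W) forces R = True.
  then (U | ~W) forces U = True.
Set H = False.
Set D = False.
Set N = False.
Set G = True.
All clauses satisfied.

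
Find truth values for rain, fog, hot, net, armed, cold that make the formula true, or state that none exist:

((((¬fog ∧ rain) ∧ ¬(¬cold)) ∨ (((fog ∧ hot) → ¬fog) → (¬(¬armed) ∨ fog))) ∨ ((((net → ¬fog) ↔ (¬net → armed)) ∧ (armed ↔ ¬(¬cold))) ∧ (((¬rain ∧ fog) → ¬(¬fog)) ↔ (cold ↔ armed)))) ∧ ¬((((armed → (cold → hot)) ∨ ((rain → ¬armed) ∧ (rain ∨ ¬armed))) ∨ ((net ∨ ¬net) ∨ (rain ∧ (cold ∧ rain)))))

The conjunct ¬((((armed → (cold → hot)) ∨ ((rain → ¬armed) ∧ (rain ∨ ¬armed))) ∨ ((net ∨ ¬net) ∨ (rain ∧ (cold ∧ rain))))) is unsatisfiable on its own:
  net = True: this becomes ¬((((armed → (cold → hot)) ∨ ((rain → ¬armed) ∧ (rain ∨ ¬armed))) ∨ True)) = False.
  net = False: this becomes ¬((((armed → (cold → hot)) ∨ ((rain → ¬armed) ∧ (rain ∨ ¬armed))) ∨ True)) = False.
So the whole conjunction is unsatisfiable.

UNSATISFIABLE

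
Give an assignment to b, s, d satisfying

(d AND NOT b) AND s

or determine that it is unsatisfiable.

b = False, s = True, d = True

  d AND NOT b = True
    NOT b = True
Both conjuncts True, so the formula holds.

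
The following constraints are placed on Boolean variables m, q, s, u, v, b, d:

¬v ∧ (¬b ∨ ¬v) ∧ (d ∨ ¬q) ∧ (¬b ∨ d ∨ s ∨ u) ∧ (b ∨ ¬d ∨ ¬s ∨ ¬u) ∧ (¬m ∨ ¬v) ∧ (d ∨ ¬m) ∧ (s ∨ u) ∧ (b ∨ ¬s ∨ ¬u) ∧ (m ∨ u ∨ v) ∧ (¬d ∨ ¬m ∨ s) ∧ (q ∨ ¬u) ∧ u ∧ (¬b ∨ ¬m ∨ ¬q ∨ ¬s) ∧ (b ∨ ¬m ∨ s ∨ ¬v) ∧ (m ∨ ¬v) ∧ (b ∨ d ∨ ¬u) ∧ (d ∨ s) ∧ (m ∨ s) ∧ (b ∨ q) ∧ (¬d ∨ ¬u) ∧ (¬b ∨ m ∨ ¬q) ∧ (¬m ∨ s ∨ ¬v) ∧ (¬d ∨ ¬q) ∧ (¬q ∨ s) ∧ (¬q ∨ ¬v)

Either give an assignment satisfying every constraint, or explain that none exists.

Unsatisfiable — no assignment works.

Case u = True:
  (¬v) forces v = False.
  (q ∨ ¬u) forces q = True.
  (d ∨ ¬q) forces d = True.
  Clause (¬d ∨ ¬u) is falsified — contradiction.
Case u = False:
  Clause (u) is falsified — contradiction.
Both cases fail, so the formula is unsatisfiable.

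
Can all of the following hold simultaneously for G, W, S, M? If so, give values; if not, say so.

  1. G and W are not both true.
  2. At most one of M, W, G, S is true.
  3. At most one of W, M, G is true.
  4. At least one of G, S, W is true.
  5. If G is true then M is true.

G = False, W = True, S = False, M = False

  (1) G=F, W=T — not both ✓
  (2) {M, W, G, S}: 1 true — at most one ✓
  (3) {W, M, G}: 1 true — at most one ✓
  (4) {G, S, W}: 1 true — at least one ✓
  (5) G=F ⇒ M: vacuous ✓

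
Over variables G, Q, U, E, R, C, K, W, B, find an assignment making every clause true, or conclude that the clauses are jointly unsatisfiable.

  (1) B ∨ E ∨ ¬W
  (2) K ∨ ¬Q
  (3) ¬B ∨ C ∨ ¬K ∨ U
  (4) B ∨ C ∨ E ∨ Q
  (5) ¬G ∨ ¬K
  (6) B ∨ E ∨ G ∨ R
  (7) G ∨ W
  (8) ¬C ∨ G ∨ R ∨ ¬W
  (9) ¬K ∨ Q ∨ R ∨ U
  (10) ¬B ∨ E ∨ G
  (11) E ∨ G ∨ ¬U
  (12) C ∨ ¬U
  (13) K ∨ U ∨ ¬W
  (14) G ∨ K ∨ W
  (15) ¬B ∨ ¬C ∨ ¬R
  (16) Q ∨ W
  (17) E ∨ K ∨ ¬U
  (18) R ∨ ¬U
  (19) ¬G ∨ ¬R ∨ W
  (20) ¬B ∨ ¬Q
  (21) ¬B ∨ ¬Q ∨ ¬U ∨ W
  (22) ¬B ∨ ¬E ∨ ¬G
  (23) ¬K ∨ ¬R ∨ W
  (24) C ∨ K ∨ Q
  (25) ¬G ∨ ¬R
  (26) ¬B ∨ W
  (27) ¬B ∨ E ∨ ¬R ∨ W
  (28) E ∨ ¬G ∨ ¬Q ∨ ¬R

Set G = False.
  then (G ∨ W) forces W = True.
Set Q = False.
Set U = True.
  then (E ∨ G ∨ ¬U) forces E = True.
  then (C ∨ ¬U) forces C = True.
  then (R ∨ ¬U) forces R = True.
  then (¬B ∨ ¬C ∨ ¬R) forces B = False.
Set K = True.
All clauses satisfied.

G = False; Q = False; U = True; E = True; R = True; C = True; K = True; W = True; B = False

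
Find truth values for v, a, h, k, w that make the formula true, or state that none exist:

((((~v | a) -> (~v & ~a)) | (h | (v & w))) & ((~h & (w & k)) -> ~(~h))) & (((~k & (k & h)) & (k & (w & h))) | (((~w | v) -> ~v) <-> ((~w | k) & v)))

v: True, a: False, h: True, k: False, w: True

  (((~v | a) -> (~v & ~a)) | (h | (v & w))) & ((~h & (w & k)) -> ~(~h)) = True
    ((~v | a) -> (~v & ~a)) | (h | (v & w)) = True
      (~v | a) -> (~v & ~a) = True
        ~v | a = False
          ~v = False
        ~v & ~a = False
          ~v = False
          ~a = True
      h | (v & w) = True
        v & w = True
    (~h & (w & k)) -> ~(~h) = True
      ~h & (w & k) = False
        ~h = False
        w & k = False
      ~(~h) = True
        ~h = False
  ((~k & (k & h)) & (k & (w & h))) | (((~w | v) -> ~v) <-> ((~w | k) & v)) = True
    (~k & (k & h)) & (k & (w & h)) = False
      ~k & (k & h) = False
        ~k = True
        k & h = False
      k & (w & h) = False
        w & h = True
    ((~w | v) -> ~v) <-> ((~w | k) & v) = True
      (~w | v) -> ~v = False
        ~w | v = True
          ~w = False
        ~v = False
      (~w | k) & v = False
        ~w | k = False
          ~w = False
Both conjuncts True, so the formula holds.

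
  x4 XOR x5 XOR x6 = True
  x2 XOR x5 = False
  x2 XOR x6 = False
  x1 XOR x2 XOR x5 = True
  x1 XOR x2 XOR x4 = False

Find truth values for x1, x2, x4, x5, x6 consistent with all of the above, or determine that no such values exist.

x1=T; x2=F; x4=T; x5=F; x6=F

x4 XOR x5 XOR x6 = T XOR F XOR F = True ✓
x2 XOR x5 = F XOR F = False ✓
x2 XOR x6 = F XOR F = False ✓
x1 XOR x2 XOR x5 = T XOR F XOR F = True ✓
x1 XOR x2 XOR x4 = T XOR F XOR T = False ✓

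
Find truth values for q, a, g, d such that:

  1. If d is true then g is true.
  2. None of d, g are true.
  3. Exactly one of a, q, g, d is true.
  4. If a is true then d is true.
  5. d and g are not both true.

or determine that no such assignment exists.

q = True; a = False; g = False; d = False

  (1) d=F ⇒ g: vacuous ✓
  (2) {d, g}: 0 true — none ✓
  (3) {a, q, g, d}: 1 true — exactly one ✓
  (4) a=F ⇒ d: vacuous ✓
  (5) d=F, g=F — not both ✓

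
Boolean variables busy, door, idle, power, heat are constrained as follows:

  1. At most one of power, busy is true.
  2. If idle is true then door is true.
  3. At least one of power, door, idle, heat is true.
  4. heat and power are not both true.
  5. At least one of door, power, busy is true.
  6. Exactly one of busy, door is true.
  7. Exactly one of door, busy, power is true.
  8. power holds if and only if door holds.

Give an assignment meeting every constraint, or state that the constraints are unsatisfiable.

busy = True, door = False, idle = False, power = False, heat = True

  (1) {power, busy}: 1 true — at most one ✓
  (2) idle=F ⇒ door: vacuous ✓
  (3) {power, door, idle, heat}: 1 true — at least one ✓
  (4) heat=T, power=F — not both ✓
  (5) {door, power, busy}: 1 true — at least one ✓
  (6) {busy, door}: 1 true — exactly one ✓
  (7) {door, busy, power}: 1 true — exactly one ✓
  (8) power=F, door=F — same ✓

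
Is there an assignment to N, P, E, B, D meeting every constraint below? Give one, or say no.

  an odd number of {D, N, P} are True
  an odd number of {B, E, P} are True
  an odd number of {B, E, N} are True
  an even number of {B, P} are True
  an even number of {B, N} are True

N = True, P = True, E = True, B = True, D = True

{D, N, P}: 3 true → odd ✓
{B, E, P}: 3 true → odd ✓
{B, E, N}: 3 true → odd ✓
{B, P}: 2 true → even ✓
{B, N}: 2 true → even ✓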